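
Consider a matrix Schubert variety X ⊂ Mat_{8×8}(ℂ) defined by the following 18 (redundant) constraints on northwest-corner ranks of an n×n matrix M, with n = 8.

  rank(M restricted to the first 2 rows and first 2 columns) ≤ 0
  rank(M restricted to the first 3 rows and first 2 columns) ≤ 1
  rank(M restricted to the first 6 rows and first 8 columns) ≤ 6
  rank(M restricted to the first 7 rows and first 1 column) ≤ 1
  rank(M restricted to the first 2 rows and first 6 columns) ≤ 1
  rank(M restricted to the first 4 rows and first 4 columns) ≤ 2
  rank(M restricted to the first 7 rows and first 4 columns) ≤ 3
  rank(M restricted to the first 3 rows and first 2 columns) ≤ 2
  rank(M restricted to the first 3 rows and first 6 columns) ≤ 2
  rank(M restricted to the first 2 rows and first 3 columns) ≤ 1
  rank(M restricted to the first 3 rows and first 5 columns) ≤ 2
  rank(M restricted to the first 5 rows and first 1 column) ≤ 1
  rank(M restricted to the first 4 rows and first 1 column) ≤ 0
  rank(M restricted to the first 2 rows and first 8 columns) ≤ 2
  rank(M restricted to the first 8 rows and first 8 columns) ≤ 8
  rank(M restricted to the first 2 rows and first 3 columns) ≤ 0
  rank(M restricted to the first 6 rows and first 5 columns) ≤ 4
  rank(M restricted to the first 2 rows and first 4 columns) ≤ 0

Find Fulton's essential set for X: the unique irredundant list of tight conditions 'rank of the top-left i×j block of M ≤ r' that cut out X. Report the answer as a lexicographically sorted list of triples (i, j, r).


Computing R[i][j] = min implied NW-rank bound (n=8, 18 conditions):

  R[1]: 0 | 0 | 0 | 0 | 1 | 1 | 1 | 1
  R[2]: 0 | 0 | 0 | 0 | 1 | 1 | 2 | 2
  R[3]: 0 | 1 | 1 | 1 | 2 | 2 | 3 | 3
  R[4]: 0 | 1 | 2 | 2 | 3 | 3 | 4 | 4
  R[5]: 1 | 2 | 3 | 3 | 4 | 4 | 5 | 5
  R[6]: 1 | 2 | 3 | 3 | 4 | 5 | 6 | 6
  R[7]: 1 | 2 | 3 | 3 | 4 | 5 | 6 | 7
  R[8]: 1 | 2 | 3 | 4 | 5 | 6 | 7 | 8

so w = (5, 7, 2, 3, 1, 6, 8, 4).

Rothe diagram D(w) (13 cells), 4 SE-corners (essential conditions):

[(2, 4, 0), (2, 6, 1), (4, 1, 0), (7, 4, 3)]


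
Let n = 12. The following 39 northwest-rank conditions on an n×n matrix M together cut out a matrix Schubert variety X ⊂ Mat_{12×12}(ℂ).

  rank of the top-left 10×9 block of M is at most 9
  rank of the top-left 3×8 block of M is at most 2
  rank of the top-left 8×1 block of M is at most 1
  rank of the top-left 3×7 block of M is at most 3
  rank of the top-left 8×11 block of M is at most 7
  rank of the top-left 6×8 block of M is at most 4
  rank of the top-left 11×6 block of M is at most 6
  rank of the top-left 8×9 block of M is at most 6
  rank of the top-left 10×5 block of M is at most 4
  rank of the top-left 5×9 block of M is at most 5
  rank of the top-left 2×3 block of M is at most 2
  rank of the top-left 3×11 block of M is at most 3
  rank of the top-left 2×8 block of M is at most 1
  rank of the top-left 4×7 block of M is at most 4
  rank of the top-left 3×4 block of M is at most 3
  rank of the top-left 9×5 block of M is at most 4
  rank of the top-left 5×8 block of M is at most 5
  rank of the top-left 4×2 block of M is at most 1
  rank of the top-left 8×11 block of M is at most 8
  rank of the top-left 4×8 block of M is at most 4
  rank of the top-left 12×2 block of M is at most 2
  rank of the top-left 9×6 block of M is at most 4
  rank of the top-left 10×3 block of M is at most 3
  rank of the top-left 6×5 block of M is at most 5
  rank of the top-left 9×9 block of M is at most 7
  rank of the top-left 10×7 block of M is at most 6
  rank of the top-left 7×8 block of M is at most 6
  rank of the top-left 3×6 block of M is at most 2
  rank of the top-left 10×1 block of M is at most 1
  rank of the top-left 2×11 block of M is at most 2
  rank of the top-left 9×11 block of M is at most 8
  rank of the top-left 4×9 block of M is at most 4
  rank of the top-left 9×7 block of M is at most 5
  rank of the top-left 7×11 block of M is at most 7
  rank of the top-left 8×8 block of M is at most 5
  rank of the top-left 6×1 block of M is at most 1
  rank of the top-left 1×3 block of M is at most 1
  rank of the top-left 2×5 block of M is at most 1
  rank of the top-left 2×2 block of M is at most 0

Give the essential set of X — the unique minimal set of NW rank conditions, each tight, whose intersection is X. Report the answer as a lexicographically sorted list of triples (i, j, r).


Computing R[i][j] = min implied NW-rank bound (n=12, 39 conditions):

  0 0 1 1 1 1 1 1 1 1 1 1
  0 0 1 1 1 1 1 1 2 2 2 2
  1 1 2 2 2 2 2 2 3 3 3 3
  1 1 2 3 3 3 3 3 4 4 4 4
  1 2 3 4 4 4 4 4 5 5 5 5
  1 2 3 4 4 4 4 4 5 6 6 6
  1 2 3 4 4 4 5 5 6 7 7 7
  1 2 3 4 4 4 5 5 6 7 7 8
  1 2 3 4 4 4 5 6 7 8 8 9
  1 2 3 4 4 5 6 7 8 9 9 10
  1 2 3 4 5 6 7 8 9 10 10 11
  1 2 3 4 5 6 7 8 9 10 11 12

hence w(1..12) = (3, 9, 1, 4, 2, 10, 7, 12, 8, 6, 5, 11).

|D(w)|=23, |Ess(w)|=8:

[(2, 2, 0), (2, 8, 1), (4, 2, 1), (6, 8, 4), (8, 8, 5), (8, 11, 7), (9, 6, 4), (10, 5, 4)]


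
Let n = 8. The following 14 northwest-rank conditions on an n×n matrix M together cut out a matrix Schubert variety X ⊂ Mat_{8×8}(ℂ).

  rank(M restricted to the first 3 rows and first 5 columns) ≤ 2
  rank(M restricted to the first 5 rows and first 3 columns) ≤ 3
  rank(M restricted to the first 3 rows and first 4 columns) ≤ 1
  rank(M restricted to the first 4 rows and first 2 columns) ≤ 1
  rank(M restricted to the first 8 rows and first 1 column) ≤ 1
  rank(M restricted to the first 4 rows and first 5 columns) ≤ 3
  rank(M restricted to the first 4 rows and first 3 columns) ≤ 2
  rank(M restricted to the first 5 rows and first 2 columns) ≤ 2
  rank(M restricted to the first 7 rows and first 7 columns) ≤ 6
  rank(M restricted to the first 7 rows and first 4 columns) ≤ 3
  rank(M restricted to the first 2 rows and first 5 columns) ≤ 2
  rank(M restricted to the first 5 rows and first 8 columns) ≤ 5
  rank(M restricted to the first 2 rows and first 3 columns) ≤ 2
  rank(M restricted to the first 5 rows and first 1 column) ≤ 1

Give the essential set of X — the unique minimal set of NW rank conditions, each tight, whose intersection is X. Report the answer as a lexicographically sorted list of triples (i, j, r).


The tightest implied rank at each (i,j), from the 14 conditions:

  row 1: 1  1  1  1  1  1  1  1
  row 2: 1  1  1  1  2  2  2  2
  row 3: 1  1  1  1  2  3  3  3
  row 4: 1  1  2  2  3  4  4  4
  row 5: 1  2  3  3  4  5  5  5
  row 6: 1  2  3  3  4  5  6  6
  row 7: 1  2  3  3  4  5  6  7
  row 8: 1  2  3  4  5  6  7  8

second differences of R give the permutation w = (1, 5, 6, 3, 2, 7, 8, 4).

D(w) has 9 cells with 3 SE-corners; essential set:

[(3, 4, 1), (4, 2, 1), (7, 4, 3)]


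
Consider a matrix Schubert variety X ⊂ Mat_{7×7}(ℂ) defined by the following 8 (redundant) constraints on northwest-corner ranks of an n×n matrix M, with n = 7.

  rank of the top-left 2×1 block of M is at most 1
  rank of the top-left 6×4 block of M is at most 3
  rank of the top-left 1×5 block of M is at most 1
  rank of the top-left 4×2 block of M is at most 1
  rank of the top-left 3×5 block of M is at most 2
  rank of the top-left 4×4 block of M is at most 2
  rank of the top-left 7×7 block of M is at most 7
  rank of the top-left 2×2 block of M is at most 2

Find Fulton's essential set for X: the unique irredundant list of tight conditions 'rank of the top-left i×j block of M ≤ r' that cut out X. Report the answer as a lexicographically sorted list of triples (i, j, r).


Recovering R(i,j) via the rank-extension bound from the 8 conditions:

  i=1: 1  1  1  1  1  1  1
  i=2: 1  1  2  2  2  2  2
  i=3: 1  1  2  2  2  3  3
  i=4: 1  1  2  2  3  4  4
  i=5: 1  2  3  3  4  5  5
  i=6: 1  2  3  3  4  5  6
  i=7: 1  2  3  4  5  6  7

reading off 1-entries of Δ²R: w = (1, 3, 6, 5, 2, 7, 4).

Fulton essential set (4 of the 7 Rothe cells):

[(3, 5, 2), (4, 2, 1), (4, 4, 2), (6, 4, 3)]


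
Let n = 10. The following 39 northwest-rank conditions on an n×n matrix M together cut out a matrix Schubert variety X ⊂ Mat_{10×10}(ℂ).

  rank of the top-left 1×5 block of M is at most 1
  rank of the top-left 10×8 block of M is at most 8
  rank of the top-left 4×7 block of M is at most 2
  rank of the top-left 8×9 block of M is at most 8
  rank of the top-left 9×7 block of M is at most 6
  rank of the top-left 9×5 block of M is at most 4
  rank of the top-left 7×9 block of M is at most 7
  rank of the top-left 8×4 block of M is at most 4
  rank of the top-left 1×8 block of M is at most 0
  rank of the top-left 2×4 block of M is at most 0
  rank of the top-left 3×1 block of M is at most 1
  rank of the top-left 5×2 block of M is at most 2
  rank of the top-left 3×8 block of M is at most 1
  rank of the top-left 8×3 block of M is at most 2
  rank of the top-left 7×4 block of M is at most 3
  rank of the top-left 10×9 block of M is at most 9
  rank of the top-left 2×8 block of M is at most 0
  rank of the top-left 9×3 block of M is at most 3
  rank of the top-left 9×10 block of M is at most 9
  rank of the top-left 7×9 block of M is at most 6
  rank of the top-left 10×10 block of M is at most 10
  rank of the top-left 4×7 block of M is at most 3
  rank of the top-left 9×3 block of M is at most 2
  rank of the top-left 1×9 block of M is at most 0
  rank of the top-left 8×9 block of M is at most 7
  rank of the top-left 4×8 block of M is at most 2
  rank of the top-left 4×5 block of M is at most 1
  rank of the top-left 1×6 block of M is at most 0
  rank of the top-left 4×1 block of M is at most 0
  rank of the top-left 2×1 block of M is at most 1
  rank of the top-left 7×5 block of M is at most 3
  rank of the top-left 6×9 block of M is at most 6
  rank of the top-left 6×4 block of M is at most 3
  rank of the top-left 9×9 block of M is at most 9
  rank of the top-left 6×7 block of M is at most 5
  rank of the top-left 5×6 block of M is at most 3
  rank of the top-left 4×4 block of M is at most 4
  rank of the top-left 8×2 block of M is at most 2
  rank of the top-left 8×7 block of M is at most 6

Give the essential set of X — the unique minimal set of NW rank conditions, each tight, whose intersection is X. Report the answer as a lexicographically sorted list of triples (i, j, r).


Recovering R(i,j) via the rank-extension bound from the 39 conditions:

  i=1: 0 0 0 0 0 0 0 0 0 1
  i=2: 0 0 0 0 0 0 0 0 1 2
  i=3: 0 1 1 1 1 1 1 1 2 3
  i=4: 0 1 1 1 1 2 2 2 3 4
  i=5: 1 2 2 2 2 3 3 3 4 5
  i=6: 1 2 2 3 3 4 4 4 5 6
  i=7: 1 2 2 3 3 4 5 5 6 7
  i=8: 1 2 2 3 4 5 6 6 7 8
  i=9: 1 2 2 3 4 5 6 7 8 9
  i=10: 1 2 3 4 5 6 7 8 9 10

second differences of R give the permutation w = (10, 9, 2, 6, 1, 4, 7, 5, 8, 3).

|D(w)|=27, |Ess(w)|=6:

[(1, 9, 0), (2, 8, 0), (4, 1, 0), (4, 5, 1), (7, 5, 3), (9, 3, 2)]


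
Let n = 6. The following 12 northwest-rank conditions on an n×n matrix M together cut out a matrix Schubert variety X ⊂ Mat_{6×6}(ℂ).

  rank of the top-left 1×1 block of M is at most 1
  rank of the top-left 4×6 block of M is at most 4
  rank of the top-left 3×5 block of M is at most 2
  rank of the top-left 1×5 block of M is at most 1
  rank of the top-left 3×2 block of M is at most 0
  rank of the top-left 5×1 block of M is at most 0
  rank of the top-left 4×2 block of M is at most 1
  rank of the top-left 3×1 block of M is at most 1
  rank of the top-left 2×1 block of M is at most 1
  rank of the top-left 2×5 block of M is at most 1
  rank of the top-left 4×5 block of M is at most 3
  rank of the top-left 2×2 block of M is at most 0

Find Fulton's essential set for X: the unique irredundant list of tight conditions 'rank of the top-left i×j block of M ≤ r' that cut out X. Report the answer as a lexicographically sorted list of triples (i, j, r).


Rank table r_w(6×6) implied by the 12 constraints:

  R[1]: 0  0  1  1  1  1
  R[2]: 0  0  1  1  1  2
  R[3]: 0  0  1  2  2  3
  R[4]: 0  1  2  3  3  4
  R[5]: 0  1  2  3  4  5
  R[6]: 1  2  3  4  5  6

reading off 1-entries of Δ²R: w = (3, 6, 4, 2, 5, 1).

Fulton essential set (3 of the 10 Rothe cells):

[(2, 5, 1), (3, 2, 0), (5, 1, 0)]


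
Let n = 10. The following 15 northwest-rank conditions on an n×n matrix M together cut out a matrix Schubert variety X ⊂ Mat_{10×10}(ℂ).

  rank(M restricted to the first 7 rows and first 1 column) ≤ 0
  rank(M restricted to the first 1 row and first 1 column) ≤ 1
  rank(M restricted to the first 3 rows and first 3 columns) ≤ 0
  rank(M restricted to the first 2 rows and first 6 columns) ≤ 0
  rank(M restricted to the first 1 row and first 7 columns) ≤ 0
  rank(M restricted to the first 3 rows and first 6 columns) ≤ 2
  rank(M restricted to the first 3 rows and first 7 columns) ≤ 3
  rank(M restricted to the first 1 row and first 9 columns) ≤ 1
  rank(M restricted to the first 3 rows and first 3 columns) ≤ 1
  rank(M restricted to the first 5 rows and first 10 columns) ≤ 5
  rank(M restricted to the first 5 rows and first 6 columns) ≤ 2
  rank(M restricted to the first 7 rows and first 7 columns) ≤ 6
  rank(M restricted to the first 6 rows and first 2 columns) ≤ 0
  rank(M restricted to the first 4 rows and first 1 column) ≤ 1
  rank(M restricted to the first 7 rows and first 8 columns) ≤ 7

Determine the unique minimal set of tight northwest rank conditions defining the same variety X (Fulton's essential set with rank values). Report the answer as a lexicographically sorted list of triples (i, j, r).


Propagating the 15 rank bounds to every northwest block:

  0  0  0  0  0  0  0  1  1  1
  0  0  0  0  0  0  1  2  2  2
  0  0  0  1  1  1  2  3  3  3
  0  0  1  2  2  2  3  4  4  4
  0  0  1  2  2  2  3  4  5  5
  0  0  1  2  3  3  4  5  6  6
  0  1  2  3  4  4  5  6  7  7
  1  2  3  4  5  5  6  7  8  8
  1  2  3  4  5  6  7  8  9  9
  1  2  3  4  5  6  7  8  9  10

second differences of R give the permutation w = (8, 7, 4, 3, 9, 5, 2, 1, 6, 10).

Rothe diagram D(w) (25 cells), 6 SE-corners (essential conditions):

[(1, 7, 0), (2, 6, 0), (3, 3, 0), (5, 6, 2), (6, 2, 0), (7, 1, 0)]


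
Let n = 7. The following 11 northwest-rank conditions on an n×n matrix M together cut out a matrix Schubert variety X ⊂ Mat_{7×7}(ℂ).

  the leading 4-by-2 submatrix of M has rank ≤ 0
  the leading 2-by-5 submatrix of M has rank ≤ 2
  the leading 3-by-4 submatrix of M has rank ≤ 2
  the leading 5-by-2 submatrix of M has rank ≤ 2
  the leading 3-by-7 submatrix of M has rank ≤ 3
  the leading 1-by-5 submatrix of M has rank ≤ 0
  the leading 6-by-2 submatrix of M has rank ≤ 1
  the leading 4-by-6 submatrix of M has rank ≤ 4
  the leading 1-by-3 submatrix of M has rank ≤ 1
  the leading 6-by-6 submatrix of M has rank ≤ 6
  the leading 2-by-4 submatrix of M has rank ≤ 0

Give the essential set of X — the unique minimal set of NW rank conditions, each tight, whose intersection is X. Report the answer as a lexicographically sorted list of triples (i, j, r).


Reconstructing r_w from the 11 given conditions:

  row 1: 0 0 0 0 0 1 1
  row 2: 0 0 0 0 1 2 2
  row 3: 0 0 1 1 2 3 3
  row 4: 0 0 1 2 3 4 4
  row 5: 1 1 2 3 4 5 5
  row 6: 1 1 2 3 4 5 6
  row 7: 1 2 3 4 5 6 7

reading off 1-entries of Δ²R: w = (6, 5, 3, 4, 1, 7, 2).

Rothe diagram D(w) (14 cells), 4 SE-corners (essential conditions):

[(1, 5, 0), (2, 4, 0), (4, 2, 0), (6, 2, 1)]


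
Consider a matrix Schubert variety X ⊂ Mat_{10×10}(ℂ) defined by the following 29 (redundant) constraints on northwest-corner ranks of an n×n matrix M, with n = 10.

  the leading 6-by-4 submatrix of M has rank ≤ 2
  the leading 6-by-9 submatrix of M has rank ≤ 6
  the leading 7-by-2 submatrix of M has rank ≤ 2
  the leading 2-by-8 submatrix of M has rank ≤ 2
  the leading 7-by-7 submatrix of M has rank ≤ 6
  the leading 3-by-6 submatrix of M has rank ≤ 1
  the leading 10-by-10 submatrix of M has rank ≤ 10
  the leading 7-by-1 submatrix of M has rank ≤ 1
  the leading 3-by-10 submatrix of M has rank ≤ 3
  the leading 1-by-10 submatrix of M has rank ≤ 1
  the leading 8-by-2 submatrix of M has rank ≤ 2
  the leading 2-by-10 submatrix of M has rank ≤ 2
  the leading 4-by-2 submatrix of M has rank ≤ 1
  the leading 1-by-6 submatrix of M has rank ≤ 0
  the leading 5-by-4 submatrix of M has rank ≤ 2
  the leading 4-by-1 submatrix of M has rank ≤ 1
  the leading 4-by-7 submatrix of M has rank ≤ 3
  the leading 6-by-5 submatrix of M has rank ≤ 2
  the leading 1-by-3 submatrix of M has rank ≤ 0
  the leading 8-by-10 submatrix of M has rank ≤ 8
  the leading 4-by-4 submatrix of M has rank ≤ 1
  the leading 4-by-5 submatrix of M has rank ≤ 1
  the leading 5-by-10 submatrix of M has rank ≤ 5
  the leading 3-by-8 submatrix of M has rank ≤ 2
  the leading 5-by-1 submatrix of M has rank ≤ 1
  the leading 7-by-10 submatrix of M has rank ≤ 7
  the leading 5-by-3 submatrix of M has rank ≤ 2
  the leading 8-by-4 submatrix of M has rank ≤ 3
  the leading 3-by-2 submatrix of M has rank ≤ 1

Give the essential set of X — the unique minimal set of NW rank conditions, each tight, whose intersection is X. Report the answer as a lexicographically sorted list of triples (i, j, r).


Propagating the 29 rank bounds to every northwest block:

  row 1: 0 | 0 | 0 | 0 | 0 | 0 | 1 | 1 | 1 | 1
  row 2: 1 | 1 | 1 | 1 | 1 | 1 | 2 | 2 | 2 | 2
  row 3: 1 | 1 | 1 | 1 | 1 | 1 | 2 | 2 | 3 | 3
  row 4: 1 | 1 | 1 | 1 | 1 | 2 | 3 | 3 | 4 | 4
  row 5: 1 | 2 | 2 | 2 | 2 | 3 | 4 | 4 | 5 | 5
  row 6: 1 | 2 | 2 | 2 | 2 | 3 | 4 | 5 | 6 | 6
  row 7: 1 | 2 | 3 | 3 | 3 | 4 | 5 | 6 | 7 | 7
  row 8: 1 | 2 | 3 | 3 | 4 | 5 | 6 | 7 | 8 | 8
  row 9: 1 | 2 | 3 | 4 | 5 | 6 | 7 | 8 | 9 | 9
  row 10: 1 | 2 | 3 | 4 | 5 | 6 | 7 | 8 | 9 | 10

giving w = (7, 1, 9, 6, 2, 8, 3, 5, 4, 10) via Δ²R.

D(w) has 20 cells with 6 SE-corners; essential set:

[(1, 6, 0), (3, 6, 1), (3, 8, 2), (4, 5, 1), (6, 5, 2), (8, 4, 3)]


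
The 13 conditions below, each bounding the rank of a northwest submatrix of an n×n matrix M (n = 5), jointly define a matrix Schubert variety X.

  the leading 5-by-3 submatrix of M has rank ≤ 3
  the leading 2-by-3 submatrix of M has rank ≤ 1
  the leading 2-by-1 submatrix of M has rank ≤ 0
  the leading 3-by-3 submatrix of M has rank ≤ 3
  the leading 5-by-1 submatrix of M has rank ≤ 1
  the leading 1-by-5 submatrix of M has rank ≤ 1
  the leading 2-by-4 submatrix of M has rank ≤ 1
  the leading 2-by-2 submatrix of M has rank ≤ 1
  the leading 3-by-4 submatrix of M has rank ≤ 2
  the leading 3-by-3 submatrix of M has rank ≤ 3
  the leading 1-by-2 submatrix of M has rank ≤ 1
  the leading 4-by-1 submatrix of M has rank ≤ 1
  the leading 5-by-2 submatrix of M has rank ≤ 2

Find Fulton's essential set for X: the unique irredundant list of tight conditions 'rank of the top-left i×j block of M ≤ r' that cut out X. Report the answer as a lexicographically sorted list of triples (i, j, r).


Recovering R(i,j) via the rank-extension bound from the 13 conditions:

  0 | 1 | 1 | 1 | 1
  0 | 1 | 1 | 1 | 2
  1 | 2 | 2 | 2 | 3
  1 | 2 | 3 | 3 | 4
  1 | 2 | 3 | 4 | 5

so w = (2, 5, 1, 3, 4).

Rothe diagram D(w) (4 cells), 2 SE-corners (essential conditions):

[(2, 1, 0), (2, 4, 1)]


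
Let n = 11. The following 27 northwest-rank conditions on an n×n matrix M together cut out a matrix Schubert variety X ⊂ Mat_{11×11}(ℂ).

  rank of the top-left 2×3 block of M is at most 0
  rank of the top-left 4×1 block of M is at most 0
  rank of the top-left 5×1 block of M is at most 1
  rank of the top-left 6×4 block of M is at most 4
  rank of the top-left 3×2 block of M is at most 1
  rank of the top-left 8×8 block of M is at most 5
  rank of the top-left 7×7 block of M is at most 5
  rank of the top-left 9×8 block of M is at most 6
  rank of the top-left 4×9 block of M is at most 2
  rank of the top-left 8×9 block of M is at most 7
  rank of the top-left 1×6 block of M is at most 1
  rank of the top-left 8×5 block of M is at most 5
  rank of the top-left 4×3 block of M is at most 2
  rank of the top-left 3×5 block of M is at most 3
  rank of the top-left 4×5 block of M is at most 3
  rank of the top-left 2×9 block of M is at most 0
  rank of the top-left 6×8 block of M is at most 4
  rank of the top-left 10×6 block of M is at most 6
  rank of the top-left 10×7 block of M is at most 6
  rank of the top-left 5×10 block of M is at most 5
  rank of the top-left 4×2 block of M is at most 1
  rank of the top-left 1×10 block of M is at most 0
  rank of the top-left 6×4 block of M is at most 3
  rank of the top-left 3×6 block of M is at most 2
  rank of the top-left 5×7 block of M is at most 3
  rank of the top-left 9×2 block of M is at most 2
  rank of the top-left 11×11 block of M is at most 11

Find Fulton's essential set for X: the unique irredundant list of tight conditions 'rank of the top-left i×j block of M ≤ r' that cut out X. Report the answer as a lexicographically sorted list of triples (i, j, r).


The tightest implied rank at each (i,j), from the 27 conditions:

  row 1: 0 0 0 0 0 0 0 0 0 0 1
  row 2: 0 0 0 0 0 0 0 0 0 1 2
  row 3: 0 1 1 1 1 1 1 1 1 2 3
  row 4: 0 1 2 2 2 2 2 2 2 3 4
  row 5: 1 2 3 3 3 3 3 3 3 4 5
  row 6: 1 2 3 3 4 4 4 4 4 5 6
  row 7: 1 2 3 4 5 5 5 5 5 6 7
  row 8: 1 2 3 4 5 5 5 5 6 7 8
  row 9: 1 2 3 4 5 6 6 6 7 8 9
  row 10: 1 2 3 4 5 6 6 7 8 9 10
  row 11: 1 2 3 4 5 6 7 8 9 10 11

so w = (11, 10, 2, 3, 1, 5, 4, 9, 6, 8, 7).

Rothe diagram D(w) (26 cells), 6 SE-corners (essential conditions):

[(1, 10, 0), (2, 9, 0), (4, 1, 0), (6, 4, 3), (8, 8, 5), (10, 7, 6)]


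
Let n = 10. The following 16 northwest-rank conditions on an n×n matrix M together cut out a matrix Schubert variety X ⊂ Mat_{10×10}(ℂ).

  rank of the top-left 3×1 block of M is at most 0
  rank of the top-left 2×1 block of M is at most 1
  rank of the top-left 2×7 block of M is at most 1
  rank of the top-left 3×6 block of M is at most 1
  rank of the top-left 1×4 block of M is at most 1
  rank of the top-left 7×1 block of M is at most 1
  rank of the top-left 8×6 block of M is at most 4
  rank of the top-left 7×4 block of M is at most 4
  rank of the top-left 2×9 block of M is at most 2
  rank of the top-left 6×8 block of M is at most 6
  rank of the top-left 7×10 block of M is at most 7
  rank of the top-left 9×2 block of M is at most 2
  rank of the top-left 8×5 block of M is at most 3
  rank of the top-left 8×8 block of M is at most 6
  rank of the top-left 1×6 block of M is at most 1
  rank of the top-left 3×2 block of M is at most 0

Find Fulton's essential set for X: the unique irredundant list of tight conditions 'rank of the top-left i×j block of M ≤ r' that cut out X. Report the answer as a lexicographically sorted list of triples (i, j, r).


Reconstructing r_w from the 16 given conditions:

  0 0 1 1 1 1 1 1 1 1
  0 0 1 1 1 1 1 2 2 2
  0 0 1 1 1 1 2 3 3 3
  1 1 2 2 2 2 3 4 4 4
  1 2 3 3 3 3 4 5 5 5
  1 2 3 3 3 4 5 6 6 6
  1 2 3 3 3 4 5 6 7 7
  1 2 3 3 3 4 5 6 7 8
  1 2 3 4 4 5 6 7 8 9
  1 2 3 4 5 6 7 8 9 10

reading off 1-entries of Δ²R: w = (3, 8, 7, 1, 2, 6, 9, 10, 4, 5).

ℓ(w)=19; the 4 essential cells (i,j,r):

[(2, 7, 1), (3, 2, 0), (3, 6, 1), (8, 5, 3)]


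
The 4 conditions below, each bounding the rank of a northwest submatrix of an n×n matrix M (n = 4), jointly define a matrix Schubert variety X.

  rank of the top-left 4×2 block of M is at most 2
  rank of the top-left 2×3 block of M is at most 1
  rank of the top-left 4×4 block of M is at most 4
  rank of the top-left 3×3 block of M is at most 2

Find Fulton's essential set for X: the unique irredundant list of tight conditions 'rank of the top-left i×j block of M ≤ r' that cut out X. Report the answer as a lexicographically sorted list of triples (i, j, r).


Reconstructing r_w from the 4 given conditions:

  row 1: 1  1  1  1
  row 2: 1  1  1  2
  row 3: 1  2  2  3
  row 4: 1  2  3  4

second differences of R give the permutation w = (1, 4, 2, 3).

Fulton essential set (1 of the 2 Rothe cells):

[(2, 3, 1)]


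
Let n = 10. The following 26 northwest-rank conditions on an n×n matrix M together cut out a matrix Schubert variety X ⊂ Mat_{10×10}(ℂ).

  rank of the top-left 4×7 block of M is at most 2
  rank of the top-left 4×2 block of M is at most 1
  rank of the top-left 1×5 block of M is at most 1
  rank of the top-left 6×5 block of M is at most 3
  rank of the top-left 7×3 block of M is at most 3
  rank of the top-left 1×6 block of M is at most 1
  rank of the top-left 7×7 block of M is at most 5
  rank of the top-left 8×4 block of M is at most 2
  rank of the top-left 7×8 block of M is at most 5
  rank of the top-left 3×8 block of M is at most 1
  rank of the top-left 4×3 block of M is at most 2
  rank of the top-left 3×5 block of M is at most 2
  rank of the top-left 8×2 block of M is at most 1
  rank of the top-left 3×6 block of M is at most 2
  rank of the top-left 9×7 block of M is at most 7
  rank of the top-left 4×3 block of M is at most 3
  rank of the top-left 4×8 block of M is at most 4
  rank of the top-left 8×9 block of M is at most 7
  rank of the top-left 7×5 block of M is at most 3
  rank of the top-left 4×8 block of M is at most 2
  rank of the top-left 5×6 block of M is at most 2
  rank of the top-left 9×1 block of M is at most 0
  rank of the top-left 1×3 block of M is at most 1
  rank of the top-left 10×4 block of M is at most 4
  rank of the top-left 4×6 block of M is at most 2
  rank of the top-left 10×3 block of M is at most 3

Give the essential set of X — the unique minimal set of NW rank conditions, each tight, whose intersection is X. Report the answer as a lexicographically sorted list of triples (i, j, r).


Computing R[i][j] = min implied NW-rank bound (n=10, 26 conditions):

  R[1]: 0 | 1 | 1 | 1 | 1 | 1 | 1 | 1 | 1 | 1
  R[2]: 0 | 1 | 1 | 1 | 1 | 1 | 1 | 1 | 2 | 2
  R[3]: 0 | 1 | 1 | 1 | 1 | 1 | 1 | 1 | 2 | 3
  R[4]: 0 | 1 | 2 | 2 | 2 | 2 | 2 | 2 | 3 | 4
  R[5]: 0 | 1 | 2 | 2 | 2 | 2 | 3 | 3 | 4 | 5
  R[6]: 0 | 1 | 2 | 2 | 3 | 3 | 4 | 4 | 5 | 6
  R[7]: 0 | 1 | 2 | 2 | 3 | 4 | 5 | 5 | 6 | 7
  R[8]: 0 | 1 | 2 | 2 | 3 | 4 | 5 | 6 | 7 | 8
  R[9]: 0 | 1 | 2 | 3 | 4 | 5 | 6 | 7 | 8 | 9
  R[10]: 1 | 2 | 3 | 4 | 5 | 6 | 7 | 8 | 9 | 10

hence w(1..10) = (2, 9, 10, 3, 7, 5, 6, 8, 4, 1).

|D(w)|=27, |Ess(w)|=4:

[(3, 8, 1), (5, 6, 2), (8, 4, 2), (9, 1, 0)]


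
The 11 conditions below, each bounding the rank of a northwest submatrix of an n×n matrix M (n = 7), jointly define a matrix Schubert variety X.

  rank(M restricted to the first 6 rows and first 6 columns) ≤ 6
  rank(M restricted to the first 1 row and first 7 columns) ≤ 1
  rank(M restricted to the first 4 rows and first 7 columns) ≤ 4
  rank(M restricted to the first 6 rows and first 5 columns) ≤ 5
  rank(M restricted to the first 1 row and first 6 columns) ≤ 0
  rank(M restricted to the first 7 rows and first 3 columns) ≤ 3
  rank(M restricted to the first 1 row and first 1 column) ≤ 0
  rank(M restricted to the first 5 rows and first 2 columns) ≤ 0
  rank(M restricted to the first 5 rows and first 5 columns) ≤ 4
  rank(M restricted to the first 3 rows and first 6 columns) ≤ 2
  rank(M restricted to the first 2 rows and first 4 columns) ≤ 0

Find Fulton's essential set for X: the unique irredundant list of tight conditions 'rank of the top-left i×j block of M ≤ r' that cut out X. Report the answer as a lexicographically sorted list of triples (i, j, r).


Reconstructing r_w from the 11 given conditions:

  row 1: 0 0 0 0 0 0 1
  row 2: 0 0 0 0 1 1 2
  row 3: 0 0 1 1 2 2 3
  row 4: 0 0 1 2 3 3 4
  row 5: 0 0 1 2 3 4 5
  row 6: 1 1 2 3 4 5 6
  row 7: 1 2 3 4 5 6 7

hence w(1..7) = (7, 5, 3, 4, 6, 1, 2).

|D(w)|=16, |Ess(w)|=3:

[(1, 6, 0), (2, 4, 0), (5, 2, 0)]


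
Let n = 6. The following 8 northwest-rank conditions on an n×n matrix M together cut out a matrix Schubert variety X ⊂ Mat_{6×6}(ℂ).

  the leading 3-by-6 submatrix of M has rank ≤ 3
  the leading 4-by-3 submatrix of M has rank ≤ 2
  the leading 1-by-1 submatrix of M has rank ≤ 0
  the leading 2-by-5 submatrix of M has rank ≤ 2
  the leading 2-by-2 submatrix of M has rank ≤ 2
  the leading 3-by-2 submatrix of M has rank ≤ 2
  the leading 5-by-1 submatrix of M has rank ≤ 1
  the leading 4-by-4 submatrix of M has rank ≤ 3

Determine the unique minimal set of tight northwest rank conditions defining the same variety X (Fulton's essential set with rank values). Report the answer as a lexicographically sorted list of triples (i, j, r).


Reconstructing r_w from the 8 given conditions:

  0, 1, 1, 1, 1, 1
  1, 2, 2, 2, 2, 2
  1, 2, 2, 3, 3, 3
  1, 2, 2, 3, 4, 4
  1, 2, 3, 4, 5, 5
  1, 2, 3, 4, 5, 6

second differences of R give the permutation w = (2, 1, 4, 5, 3, 6).

2 SE-corners of the 3-cell Rothe diagram give Ess(w):

[(1, 1, 0), (4, 3, 2)]


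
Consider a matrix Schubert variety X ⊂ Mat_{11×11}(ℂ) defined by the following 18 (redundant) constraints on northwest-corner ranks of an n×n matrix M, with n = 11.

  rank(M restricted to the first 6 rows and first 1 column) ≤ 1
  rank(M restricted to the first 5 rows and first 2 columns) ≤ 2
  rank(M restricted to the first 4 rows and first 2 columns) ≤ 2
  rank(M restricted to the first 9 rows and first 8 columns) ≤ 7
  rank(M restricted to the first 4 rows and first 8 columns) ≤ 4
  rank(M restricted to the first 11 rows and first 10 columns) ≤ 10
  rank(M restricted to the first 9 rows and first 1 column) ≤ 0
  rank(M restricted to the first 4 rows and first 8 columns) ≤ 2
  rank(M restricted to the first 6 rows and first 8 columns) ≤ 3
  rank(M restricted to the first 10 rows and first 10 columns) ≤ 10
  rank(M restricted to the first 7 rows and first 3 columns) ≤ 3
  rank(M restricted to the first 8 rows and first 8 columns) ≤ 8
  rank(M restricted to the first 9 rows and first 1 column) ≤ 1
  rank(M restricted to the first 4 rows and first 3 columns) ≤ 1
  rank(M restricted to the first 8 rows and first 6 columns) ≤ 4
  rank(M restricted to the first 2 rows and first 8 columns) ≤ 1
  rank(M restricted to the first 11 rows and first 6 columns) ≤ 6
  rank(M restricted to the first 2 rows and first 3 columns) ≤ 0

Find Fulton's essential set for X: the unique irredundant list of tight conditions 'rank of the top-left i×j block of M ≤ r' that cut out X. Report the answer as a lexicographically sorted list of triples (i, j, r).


Rank table r_w(11×11) implied by the 18 constraints:

  row 1: 0  0  0  1  1  1  1  1  1  1  1
  row 2: 0  0  0  1  1  1  1  1  2  2  2
  row 3: 0  1  1  2  2  2  2  2  3  3  3
  row 4: 0  1  1  2  2  2  2  2  3  4  4
  row 5: 0  1  2  3  3  3  3  3  4  5  5
  row 6: 0  1  2  3  3  3  3  3  4  5  6
  row 7: 0  1  2  3  4  4  4  4  5  6  7
  row 8: 0  1  2  3  4  4  5  5  6  7  8
  row 9: 0  1  2  3  4  5  6  6  7  8  9
  row 10: 1  2  3  4  5  6  7  7  8  9  10
  row 11: 1  2  3  4  5  6  7  8  9  10  11

the unique w with this rank table is (4, 9, 2, 10, 3, 11, 5, 7, 6, 1, 8).

Rothe diagram D(w) (27 cells), 7 SE-corners (essential conditions):

[(2, 3, 0), (2, 8, 1), (4, 3, 1), (4, 8, 2), (6, 8, 3), (8, 6, 4), (9, 1, 0)]


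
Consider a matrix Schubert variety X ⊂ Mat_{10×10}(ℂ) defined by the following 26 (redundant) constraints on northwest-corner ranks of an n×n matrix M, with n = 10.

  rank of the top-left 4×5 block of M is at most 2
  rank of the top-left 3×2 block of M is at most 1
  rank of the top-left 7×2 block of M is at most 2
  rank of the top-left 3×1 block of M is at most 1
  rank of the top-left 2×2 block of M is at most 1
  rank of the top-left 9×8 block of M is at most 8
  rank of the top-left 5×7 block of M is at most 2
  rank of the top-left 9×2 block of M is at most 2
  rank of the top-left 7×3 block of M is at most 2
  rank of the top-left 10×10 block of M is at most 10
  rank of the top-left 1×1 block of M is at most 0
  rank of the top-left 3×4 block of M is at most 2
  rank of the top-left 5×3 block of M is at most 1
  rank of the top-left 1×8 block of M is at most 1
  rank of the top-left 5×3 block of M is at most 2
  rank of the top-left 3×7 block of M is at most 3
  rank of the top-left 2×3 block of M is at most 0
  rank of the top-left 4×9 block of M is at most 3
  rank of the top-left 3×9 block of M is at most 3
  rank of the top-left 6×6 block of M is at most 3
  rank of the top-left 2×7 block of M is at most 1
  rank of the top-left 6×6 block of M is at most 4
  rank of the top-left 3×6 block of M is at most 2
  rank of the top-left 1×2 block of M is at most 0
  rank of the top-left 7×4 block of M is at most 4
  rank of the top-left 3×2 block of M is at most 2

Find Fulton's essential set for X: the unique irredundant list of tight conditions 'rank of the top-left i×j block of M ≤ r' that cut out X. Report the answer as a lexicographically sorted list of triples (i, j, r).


Reconstructing r_w from the 26 given conditions:

  0 | 0 | 0 | 1 | 1 | 1 | 1 | 1 | 1 | 1
  0 | 0 | 0 | 1 | 1 | 1 | 1 | 2 | 2 | 2
  1 | 1 | 1 | 2 | 2 | 2 | 2 | 3 | 3 | 3
  1 | 1 | 1 | 2 | 2 | 2 | 2 | 3 | 3 | 4
  1 | 1 | 1 | 2 | 2 | 2 | 2 | 3 | 4 | 5
  1 | 2 | 2 | 3 | 3 | 3 | 3 | 4 | 5 | 6
  1 | 2 | 2 | 3 | 4 | 4 | 4 | 5 | 6 | 7
  1 | 2 | 3 | 4 | 5 | 5 | 5 | 6 | 7 | 8
  1 | 2 | 3 | 4 | 5 | 6 | 6 | 7 | 8 | 9
  1 | 2 | 3 | 4 | 5 | 6 | 7 | 8 | 9 | 10

reading off 1-entries of Δ²R: w = (4, 8, 1, 10, 9, 2, 5, 3, 6, 7).

Rothe diagram D(w) (21 cells), 6 SE-corners (essential conditions):

[(2, 3, 0), (2, 7, 1), (4, 9, 3), (5, 3, 1), (5, 7, 2), (7, 3, 2)]


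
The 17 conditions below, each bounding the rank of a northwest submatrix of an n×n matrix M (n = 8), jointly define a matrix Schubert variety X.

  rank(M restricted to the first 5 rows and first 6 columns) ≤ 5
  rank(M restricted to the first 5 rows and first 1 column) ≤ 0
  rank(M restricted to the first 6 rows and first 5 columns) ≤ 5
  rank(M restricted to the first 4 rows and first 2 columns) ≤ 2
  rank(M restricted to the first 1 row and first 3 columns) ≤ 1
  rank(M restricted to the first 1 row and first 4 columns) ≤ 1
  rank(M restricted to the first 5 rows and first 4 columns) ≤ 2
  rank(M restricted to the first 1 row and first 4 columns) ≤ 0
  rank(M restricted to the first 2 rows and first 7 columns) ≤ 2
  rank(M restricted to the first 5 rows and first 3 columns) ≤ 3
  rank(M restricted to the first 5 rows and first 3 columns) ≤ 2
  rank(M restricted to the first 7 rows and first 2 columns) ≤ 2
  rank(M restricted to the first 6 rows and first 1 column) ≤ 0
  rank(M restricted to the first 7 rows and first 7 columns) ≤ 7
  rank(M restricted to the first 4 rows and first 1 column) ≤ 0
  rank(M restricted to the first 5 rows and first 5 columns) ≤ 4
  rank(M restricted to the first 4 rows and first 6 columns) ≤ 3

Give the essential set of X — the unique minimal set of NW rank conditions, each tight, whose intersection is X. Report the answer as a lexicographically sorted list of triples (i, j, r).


Computing R[i][j] = min implied NW-rank bound (n=8, 17 conditions):

  row 1: 0  0  0  0  1  1  1  1
  row 2: 0  1  1  1  2  2  2  2
  row 3: 0  1  2  2  3  3  3  3
  row 4: 0  1  2  2  3  3  4  4
  row 5: 0  1  2  2  3  4  5  5
  row 6: 0  1  2  3  4  5  6  6
  row 7: 1  2  3  4  5  6  7  7
  row 8: 1  2  3  4  5  6  7  8

hence w(1..8) = (5, 2, 3, 7, 6, 4, 1, 8).

ℓ(w)=12; the 4 essential cells (i,j,r):

[(1, 4, 0), (4, 6, 3), (5, 4, 2), (6, 1, 0)]


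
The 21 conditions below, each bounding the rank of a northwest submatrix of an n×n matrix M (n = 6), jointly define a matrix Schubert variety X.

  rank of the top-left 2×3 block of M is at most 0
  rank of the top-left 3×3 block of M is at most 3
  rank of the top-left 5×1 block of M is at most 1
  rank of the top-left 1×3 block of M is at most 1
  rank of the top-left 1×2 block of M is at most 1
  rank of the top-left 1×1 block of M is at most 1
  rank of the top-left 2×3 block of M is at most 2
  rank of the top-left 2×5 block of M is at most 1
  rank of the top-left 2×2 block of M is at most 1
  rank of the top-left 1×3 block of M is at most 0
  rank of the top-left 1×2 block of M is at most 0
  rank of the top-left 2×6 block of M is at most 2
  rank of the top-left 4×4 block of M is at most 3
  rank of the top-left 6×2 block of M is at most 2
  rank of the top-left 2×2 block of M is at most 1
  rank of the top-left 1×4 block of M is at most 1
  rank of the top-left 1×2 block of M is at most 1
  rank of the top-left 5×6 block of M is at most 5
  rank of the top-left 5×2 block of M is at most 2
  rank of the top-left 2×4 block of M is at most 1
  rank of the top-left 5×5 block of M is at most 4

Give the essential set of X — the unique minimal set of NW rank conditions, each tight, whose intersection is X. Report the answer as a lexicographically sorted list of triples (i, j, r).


Recovering R(i,j) via the rank-extension bound from the 21 conditions:

  row 1: 0, 0, 0, 1, 1, 1
  row 2: 0, 0, 0, 1, 1, 2
  row 3: 1, 1, 1, 2, 2, 3
  row 4: 1, 2, 2, 3, 3, 4
  row 5: 1, 2, 3, 4, 4, 5
  row 6: 1, 2, 3, 4, 5, 6

reading off 1-entries of Δ²R: w = (4, 6, 1, 2, 3, 5).

|D(w)|=7, |Ess(w)|=2:

[(2, 3, 0), (2, 5, 1)]


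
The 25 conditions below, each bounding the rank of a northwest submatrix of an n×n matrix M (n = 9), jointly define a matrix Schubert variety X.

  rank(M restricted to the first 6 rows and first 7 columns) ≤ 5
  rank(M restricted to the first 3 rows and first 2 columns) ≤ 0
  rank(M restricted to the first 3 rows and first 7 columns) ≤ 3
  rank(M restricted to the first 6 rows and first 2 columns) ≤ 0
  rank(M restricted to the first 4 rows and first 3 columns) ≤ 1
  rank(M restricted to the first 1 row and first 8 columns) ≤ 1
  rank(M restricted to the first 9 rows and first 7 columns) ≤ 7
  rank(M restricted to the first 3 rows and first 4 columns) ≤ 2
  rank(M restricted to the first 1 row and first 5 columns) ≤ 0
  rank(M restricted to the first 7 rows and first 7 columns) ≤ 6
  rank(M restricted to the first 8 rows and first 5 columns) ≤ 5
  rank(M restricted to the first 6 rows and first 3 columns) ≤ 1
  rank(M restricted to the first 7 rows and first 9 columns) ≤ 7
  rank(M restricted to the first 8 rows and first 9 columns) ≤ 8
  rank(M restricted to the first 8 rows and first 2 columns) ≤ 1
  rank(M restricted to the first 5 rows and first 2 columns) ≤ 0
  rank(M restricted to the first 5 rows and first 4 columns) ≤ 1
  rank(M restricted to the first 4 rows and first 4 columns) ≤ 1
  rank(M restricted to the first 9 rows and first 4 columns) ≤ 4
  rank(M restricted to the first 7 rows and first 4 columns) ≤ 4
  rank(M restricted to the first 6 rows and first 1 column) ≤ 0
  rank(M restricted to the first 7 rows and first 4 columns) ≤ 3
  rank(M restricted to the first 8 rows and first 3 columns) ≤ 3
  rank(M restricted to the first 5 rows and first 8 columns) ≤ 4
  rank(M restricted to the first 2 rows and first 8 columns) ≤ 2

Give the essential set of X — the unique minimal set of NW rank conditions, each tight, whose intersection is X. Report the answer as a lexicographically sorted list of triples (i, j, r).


Reconstructing r_w from the 25 given conditions:

  R[1]: 0  0  0  0  0  1  1  1  1
  R[2]: 0  0  1  1  1  2  2  2  2
  R[3]: 0  0  1  1  2  3  3  3  3
  R[4]: 0  0  1  1  2  3  4  4  4
  R[5]: 0  0  1  1  2  3  4  4  5
  R[6]: 0  0  1  2  3  4  5  5  6
  R[7]: 1  1  2  3  4  5  6  6  7
  R[8]: 1  1  2  3  4  5  6  7  8
  R[9]: 1  2  3  4  5  6  7  8  9

the unique w with this rank table is (6, 3, 5, 7, 9, 4, 1, 8, 2).

|D(w)|=20, |Ess(w)|=5:

[(1, 5, 0), (5, 4, 1), (5, 8, 4), (6, 2, 0), (8, 2, 1)]


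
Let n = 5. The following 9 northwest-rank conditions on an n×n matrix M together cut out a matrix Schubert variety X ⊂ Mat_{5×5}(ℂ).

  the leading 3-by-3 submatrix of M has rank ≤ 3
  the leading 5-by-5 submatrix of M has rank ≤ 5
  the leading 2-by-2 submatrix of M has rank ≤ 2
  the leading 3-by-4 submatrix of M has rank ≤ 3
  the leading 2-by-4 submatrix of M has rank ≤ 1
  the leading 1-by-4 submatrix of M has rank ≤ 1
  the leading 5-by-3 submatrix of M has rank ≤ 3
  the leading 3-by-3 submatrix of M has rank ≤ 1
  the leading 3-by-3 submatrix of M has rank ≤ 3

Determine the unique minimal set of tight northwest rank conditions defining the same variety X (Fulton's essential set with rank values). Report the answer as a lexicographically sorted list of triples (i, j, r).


The tightest implied rank at each (i,j), from the 9 conditions:

  row 1: 1  1  1  1  1
  row 2: 1  1  1  1  2
  row 3: 1  1  1  2  3
  row 4: 1  2  2  3  4
  row 5: 1  2  3  4  5

so w = (1, 5, 4, 2, 3).

D(w) has 5 cells with 2 SE-corners; essential set:

[(2, 4, 1), (3, 3, 1)]
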